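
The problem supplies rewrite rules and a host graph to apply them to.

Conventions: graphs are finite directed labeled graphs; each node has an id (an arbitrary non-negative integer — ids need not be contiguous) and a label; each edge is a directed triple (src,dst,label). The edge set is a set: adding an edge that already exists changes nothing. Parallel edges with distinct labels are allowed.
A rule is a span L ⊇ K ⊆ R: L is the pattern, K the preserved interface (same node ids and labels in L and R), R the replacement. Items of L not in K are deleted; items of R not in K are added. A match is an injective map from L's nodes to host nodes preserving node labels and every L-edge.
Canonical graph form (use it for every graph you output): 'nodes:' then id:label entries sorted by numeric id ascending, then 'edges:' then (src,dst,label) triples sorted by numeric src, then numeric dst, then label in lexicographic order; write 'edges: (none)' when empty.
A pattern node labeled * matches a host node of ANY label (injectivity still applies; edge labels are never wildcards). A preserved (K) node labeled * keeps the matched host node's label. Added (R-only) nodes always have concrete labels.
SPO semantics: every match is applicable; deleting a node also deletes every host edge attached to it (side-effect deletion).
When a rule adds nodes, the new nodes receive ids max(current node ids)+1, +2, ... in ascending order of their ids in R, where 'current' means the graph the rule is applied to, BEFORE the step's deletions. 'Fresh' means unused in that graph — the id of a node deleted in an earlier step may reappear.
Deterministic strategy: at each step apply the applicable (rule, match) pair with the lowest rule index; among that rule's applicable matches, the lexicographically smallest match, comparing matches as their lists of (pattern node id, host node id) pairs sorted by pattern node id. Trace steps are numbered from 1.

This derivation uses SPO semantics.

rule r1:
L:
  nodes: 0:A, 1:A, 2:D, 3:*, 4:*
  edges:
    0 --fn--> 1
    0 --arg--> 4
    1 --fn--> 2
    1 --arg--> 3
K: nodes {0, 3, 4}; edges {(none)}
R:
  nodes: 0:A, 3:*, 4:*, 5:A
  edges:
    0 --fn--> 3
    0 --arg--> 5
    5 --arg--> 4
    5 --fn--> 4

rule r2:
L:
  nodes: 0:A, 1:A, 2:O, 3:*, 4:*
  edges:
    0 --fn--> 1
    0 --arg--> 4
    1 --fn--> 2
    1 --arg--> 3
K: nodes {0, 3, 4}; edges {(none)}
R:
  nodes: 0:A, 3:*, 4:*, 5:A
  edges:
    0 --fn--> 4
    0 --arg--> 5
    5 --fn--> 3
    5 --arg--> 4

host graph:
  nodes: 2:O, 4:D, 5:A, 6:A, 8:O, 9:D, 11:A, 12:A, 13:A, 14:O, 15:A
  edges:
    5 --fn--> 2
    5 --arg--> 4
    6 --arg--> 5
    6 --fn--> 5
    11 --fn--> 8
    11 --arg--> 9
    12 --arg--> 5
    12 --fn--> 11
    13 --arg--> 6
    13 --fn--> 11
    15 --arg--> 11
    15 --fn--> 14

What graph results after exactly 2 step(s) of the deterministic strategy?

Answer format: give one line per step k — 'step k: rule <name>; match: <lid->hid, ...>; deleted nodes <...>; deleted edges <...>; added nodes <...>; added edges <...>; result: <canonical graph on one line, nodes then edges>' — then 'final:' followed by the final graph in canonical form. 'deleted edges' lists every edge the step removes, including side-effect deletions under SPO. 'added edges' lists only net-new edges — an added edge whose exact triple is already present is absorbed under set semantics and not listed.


step 1: rule r2; match: 0->12, 1->11, 2->8, 3->9, 4->5; deleted nodes 8, 11; deleted edges (11,8,fn); (11,9,arg); (12,5,arg); (12,11,fn); (13,11,fn); (15,11,arg); added nodes 16; added edges (12,5,fn); (12,16,arg); (16,5,arg); (16,9,fn); result: nodes: 2:O, 4:D, 5:A, 6:A, 9:D, 12:A, 13:A, 14:O, 15:A, 16:A edges: (5,2,fn); (5,4,arg); (6,5,arg); (6,5,fn); (12,5,fn); (12,16,arg); (13,6,arg); (15,14,fn); (16,5,arg); (16,9,fn)
step 2: rule r2; match: 0->12, 1->5, 2->2, 3->4, 4->16; deleted nodes 2, 5; deleted edges (5,2,fn); (5,4,arg); (6,5,arg); (6,5,fn); (12,5,fn); (12,16,arg); (16,5,arg); added nodes 17; added edges (12,16,fn); (12,17,arg); (17,4,fn); (17,16,arg); result: nodes: 4:D, 6:A, 9:D, 12:A, 13:A, 14:O, 15:A, 16:A, 17:A edges: (12,16,fn); (12,17,arg); (13,6,arg); (15,14,fn); (16,9,fn); (17,4,fn); (17,16,arg)
final:
nodes: 4:D, 6:A, 9:D, 12:A, 13:A, 14:O, 15:A, 16:A, 17:A
edges: (12,16,fn); (12,17,arg); (13,6,arg); (15,14,fn); (16,9,fn); (17,4,fn); (17,16,arg)


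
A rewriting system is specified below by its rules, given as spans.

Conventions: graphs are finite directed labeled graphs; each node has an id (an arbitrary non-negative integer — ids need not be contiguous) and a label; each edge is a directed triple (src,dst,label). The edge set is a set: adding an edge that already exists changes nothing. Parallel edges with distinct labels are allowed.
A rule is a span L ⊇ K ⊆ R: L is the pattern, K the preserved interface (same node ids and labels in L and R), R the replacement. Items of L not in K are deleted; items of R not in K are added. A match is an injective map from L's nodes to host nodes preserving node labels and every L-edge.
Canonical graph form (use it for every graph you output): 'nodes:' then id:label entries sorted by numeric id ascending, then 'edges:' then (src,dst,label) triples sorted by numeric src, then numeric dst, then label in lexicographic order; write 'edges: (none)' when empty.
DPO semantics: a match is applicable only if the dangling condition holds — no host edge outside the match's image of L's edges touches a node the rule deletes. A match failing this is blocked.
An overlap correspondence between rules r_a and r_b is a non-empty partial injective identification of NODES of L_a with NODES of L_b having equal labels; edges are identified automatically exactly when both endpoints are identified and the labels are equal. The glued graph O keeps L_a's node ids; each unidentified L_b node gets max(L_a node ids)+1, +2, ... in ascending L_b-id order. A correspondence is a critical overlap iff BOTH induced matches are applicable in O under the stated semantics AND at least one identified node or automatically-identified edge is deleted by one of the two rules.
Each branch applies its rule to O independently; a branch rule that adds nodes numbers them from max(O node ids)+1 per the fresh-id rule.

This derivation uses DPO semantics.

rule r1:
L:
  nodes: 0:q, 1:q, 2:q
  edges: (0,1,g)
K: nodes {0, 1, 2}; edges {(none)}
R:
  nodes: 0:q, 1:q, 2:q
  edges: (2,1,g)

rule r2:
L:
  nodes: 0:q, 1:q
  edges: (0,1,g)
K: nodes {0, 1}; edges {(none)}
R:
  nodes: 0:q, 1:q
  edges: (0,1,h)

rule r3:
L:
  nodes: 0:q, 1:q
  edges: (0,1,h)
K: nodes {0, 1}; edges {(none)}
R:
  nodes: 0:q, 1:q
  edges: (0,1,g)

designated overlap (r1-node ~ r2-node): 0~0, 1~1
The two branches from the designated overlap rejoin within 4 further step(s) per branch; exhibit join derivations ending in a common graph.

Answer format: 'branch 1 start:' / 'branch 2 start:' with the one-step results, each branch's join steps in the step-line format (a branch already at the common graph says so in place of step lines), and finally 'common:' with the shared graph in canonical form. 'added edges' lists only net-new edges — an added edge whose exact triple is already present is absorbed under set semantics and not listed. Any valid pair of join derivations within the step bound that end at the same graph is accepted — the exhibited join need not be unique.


branch 1 start:
nodes: 0:q, 1:q, 2:q
edges: (2,1,g)
branch 2 start:
nodes: 0:q, 1:q, 2:q
edges: (0,1,h)
branch 1 step 1: rule r1; match: 0->2, 1->1, 2->0; deleted nodes (none); deleted edges (2,1,g); added nodes (none); added edges (0,1,g); result: nodes: 0:q, 1:q, 2:q edges: (0,1,g)
branch 2 step 1: rule r3; match: 0->0, 1->1; deleted nodes (none); deleted edges (0,1,h); added nodes (none); added edges (0,1,g); result: nodes: 0:q, 1:q, 2:q edges: (0,1,g)
common:
nodes: 0:q, 1:q, 2:q
edges: (0,1,g)


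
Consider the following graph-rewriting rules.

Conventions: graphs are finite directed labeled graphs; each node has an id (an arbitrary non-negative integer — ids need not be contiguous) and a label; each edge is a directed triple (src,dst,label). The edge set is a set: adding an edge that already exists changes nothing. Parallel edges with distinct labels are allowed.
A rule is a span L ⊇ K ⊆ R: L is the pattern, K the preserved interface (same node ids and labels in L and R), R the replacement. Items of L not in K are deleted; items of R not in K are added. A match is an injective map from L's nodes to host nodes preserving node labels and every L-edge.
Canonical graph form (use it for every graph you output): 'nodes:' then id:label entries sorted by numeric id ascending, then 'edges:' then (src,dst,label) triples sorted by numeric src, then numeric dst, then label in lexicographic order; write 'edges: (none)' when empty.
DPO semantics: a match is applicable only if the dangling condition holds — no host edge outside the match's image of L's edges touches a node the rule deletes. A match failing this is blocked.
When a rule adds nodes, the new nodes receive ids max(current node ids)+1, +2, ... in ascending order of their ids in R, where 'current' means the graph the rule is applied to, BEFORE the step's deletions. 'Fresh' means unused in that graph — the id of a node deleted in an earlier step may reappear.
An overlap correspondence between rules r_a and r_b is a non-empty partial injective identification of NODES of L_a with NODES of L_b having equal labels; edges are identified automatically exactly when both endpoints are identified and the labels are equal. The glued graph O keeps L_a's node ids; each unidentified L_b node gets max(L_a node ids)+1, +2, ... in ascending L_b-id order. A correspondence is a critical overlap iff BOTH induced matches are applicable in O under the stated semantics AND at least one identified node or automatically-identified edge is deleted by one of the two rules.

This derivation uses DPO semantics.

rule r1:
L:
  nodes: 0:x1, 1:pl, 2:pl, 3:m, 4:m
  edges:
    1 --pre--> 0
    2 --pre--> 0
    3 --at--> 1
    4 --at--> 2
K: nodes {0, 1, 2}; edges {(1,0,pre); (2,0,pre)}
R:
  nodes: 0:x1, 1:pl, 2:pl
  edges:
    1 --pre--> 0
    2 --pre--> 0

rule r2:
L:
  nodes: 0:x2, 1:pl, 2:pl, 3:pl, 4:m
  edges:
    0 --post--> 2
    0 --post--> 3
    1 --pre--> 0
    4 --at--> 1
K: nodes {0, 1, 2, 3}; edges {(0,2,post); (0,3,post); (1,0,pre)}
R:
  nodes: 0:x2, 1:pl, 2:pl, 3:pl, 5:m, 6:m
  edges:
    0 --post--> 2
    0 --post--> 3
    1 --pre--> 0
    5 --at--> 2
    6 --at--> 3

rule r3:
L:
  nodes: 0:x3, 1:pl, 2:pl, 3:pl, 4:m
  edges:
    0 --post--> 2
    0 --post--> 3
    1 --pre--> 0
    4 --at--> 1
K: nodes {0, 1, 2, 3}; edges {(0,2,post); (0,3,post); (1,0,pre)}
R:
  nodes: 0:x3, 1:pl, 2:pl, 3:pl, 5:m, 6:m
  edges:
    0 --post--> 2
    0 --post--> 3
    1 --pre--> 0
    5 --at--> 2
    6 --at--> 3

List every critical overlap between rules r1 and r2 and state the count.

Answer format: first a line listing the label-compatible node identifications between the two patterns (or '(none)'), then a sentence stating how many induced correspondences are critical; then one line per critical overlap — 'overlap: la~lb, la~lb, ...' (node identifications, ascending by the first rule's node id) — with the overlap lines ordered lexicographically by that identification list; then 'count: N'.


label-compatible node identifications between L(r1) and L(r2): 1~1, 1~2, 1~3, 2~1, 2~2, 2~3, 3~4, 4~4
6 of the induced correspondences are critical overlaps of r1 and r2.
overlap: 1~1, 2~2, 3~4
overlap: 1~1, 2~3, 3~4
overlap: 1~1, 3~4
overlap: 1~2, 2~1, 4~4
overlap: 1~3, 2~1, 4~4
overlap: 2~1, 4~4
count: 6


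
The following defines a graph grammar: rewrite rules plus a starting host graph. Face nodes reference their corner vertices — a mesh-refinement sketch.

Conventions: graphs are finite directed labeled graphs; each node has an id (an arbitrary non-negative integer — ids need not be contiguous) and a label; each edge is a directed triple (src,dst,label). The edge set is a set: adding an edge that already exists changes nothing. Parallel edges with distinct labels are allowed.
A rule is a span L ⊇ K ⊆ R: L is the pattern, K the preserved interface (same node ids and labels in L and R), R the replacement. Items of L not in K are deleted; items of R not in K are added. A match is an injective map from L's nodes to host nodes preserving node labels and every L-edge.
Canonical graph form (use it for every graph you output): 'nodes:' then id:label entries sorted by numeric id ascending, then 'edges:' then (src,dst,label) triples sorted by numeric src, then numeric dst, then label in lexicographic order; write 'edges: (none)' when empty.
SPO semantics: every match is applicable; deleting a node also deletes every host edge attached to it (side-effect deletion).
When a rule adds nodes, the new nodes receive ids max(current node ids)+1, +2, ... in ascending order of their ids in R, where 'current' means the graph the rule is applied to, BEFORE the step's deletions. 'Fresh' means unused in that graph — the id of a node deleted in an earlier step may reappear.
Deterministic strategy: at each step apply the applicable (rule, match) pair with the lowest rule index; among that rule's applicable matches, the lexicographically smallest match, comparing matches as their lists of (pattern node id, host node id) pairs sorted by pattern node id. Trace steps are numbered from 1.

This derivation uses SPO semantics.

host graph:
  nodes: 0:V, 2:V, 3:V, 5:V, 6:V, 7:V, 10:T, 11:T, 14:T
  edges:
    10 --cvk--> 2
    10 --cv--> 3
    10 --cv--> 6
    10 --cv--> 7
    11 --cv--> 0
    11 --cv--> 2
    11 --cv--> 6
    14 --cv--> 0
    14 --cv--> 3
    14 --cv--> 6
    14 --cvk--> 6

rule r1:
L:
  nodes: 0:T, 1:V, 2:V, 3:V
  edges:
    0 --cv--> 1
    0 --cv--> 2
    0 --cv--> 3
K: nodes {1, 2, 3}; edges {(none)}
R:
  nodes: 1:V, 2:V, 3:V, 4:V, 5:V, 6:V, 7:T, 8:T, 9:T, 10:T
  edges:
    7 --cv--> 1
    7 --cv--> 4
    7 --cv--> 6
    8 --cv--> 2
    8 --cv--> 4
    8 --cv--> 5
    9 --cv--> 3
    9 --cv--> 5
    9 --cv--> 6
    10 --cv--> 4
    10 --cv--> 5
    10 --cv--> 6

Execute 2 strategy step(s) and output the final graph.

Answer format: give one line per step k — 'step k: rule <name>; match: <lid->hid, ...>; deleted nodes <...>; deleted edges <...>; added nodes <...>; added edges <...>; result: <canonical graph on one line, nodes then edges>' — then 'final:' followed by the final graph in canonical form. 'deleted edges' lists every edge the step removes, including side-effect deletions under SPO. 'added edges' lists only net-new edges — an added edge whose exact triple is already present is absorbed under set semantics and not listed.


step 1: rule r1; match: 0->10, 1->3, 2->6, 3->7; deleted nodes 10; deleted edges (10,2,cvk); (10,3,cv); (10,6,cv); (10,7,cv); added nodes 15, 16, 17, 18, 19, 20, 21; added edges (18,3,cv); (18,15,cv); (18,17,cv); (19,6,cv); (19,15,cv); (19,16,cv); (20,7,cv); (20,16,cv); (20,17,cv); (21,15,cv); (21,16,cv); (21,17,cv); result: nodes: 0:V, 2:V, 3:V, 5:V, 6:V, 7:V, 11:T, 14:T, 15:V, 16:V, 17:V, 18:T, 19:T, 20:T, 21:T edges: (11,0,cv); (11,2,cv); (11,6,cv); (14,0,cv); (14,3,cv); (14,6,cv); (14,6,cvk); (18,3,cv); (18,15,cv); (18,17,cv); (19,6,cv); (19,15,cv); (19,16,cv); (20,7,cv); (20,16,cv); (20,17,cv); (21,15,cv); (21,16,cv); (21,17,cv)
step 2: rule r1; match: 0->11, 1->0, 2->2, 3->6; deleted nodes 11; deleted edges (11,0,cv); (11,2,cv); (11,6,cv); added nodes 22, 23, 24, 25, 26, 27, 28; added edges (25,0,cv); (25,22,cv); (25,24,cv); (26,2,cv); (26,22,cv); (26,23,cv); (27,6,cv); (27,23,cv); (27,24,cv); (28,22,cv); (28,23,cv); (28,24,cv); result: nodes: 0:V, 2:V, 3:V, 5:V, 6:V, 7:V, 14:T, 15:V, 16:V, 17:V, 18:T, 19:T, 20:T, 21:T, 22:V, 23:V, 24:V, 25:T, 26:T, 27:T, 28:T edges: (14,0,cv); (14,3,cv); (14,6,cv); (14,6,cvk); (18,3,cv); (18,15,cv); (18,17,cv); (19,6,cv); (19,15,cv); (19,16,cv); (20,7,cv); (20,16,cv); (20,17,cv); (21,15,cv); (21,16,cv); (21,17,cv); (25,0,cv); (25,22,cv); (25,24,cv); (26,2,cv); (26,22,cv); (26,23,cv); (27,6,cv); (27,23,cv); (27,24,cv); (28,22,cv); (28,23,cv); (28,24,cv)
final:
nodes: 0:V, 2:V, 3:V, 5:V, 6:V, 7:V, 14:T, 15:V, 16:V, 17:V, 18:T, 19:T, 20:T, 21:T, 22:V, 23:V, 24:V, 25:T, 26:T, 27:T, 28:T
edges: (14,0,cv); (14,3,cv); (14,6,cv); (14,6,cvk); (18,3,cv); (18,15,cv); (18,17,cv); (19,6,cv); (19,15,cv); (19,16,cv); (20,7,cv); (20,16,cv); (20,17,cv); (21,15,cv); (21,16,cv); (21,17,cv); (25,0,cv); (25,22,cv); (25,24,cv); (26,2,cv); (26,22,cv); (26,23,cv); (27,6,cv); (27,23,cv); (27,24,cv); (28,22,cv); (28,23,cv); (28,24,cv)


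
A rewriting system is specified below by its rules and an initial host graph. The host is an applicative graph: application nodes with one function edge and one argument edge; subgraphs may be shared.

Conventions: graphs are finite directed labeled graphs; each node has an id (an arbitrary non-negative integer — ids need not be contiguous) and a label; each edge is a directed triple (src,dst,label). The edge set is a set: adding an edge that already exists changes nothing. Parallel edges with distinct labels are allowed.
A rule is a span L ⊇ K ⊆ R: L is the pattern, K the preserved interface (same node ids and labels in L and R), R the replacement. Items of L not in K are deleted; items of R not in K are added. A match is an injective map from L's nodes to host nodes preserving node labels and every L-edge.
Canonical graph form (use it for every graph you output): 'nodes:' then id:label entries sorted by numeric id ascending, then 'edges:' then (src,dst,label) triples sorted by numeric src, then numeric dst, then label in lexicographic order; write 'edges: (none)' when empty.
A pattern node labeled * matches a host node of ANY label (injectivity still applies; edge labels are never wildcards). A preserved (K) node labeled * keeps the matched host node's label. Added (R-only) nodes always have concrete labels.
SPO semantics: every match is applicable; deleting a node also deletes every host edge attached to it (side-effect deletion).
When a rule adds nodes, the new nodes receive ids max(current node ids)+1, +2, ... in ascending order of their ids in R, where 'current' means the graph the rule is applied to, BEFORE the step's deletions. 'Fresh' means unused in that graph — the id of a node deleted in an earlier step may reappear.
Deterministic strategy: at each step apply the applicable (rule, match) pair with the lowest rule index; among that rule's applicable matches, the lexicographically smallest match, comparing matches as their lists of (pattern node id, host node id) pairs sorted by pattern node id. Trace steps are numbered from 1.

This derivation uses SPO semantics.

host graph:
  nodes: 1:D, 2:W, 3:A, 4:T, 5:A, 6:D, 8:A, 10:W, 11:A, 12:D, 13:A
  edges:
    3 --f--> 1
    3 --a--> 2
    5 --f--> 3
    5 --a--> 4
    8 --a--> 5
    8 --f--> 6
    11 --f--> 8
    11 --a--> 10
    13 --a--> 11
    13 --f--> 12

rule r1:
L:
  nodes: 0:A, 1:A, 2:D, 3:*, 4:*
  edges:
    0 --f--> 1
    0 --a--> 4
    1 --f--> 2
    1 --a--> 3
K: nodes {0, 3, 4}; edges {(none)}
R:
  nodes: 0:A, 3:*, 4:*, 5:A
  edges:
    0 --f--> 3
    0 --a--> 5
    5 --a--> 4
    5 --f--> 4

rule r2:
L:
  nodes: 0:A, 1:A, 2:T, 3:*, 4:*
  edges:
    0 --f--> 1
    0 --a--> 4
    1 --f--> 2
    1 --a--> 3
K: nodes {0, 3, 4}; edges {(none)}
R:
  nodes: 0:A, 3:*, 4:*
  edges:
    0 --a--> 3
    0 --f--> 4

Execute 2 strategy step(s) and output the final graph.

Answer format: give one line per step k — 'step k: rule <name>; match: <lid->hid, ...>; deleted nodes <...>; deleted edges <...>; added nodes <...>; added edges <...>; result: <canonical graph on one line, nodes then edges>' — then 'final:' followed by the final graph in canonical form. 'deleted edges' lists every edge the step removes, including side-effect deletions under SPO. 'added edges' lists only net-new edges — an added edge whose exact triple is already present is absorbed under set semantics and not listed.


step 1: rule r1; match: 0->5, 1->3, 2->1, 3->2, 4->4; deleted nodes 1, 3; deleted edges (3,1,f); (3,2,a); (5,3,f); (5,4,a); added nodes 14; added edges (5,2,f); (5,14,a); (14,4,a); (14,4,f); result: nodes: 2:W, 4:T, 5:A, 6:D, 8:A, 10:W, 11:A, 12:D, 13:A, 14:A edges: (5,2,f); (5,14,a); (8,5,a); (8,6,f); (11,8,f); (11,10,a); (13,11,a); (13,12,f); (14,4,a); (14,4,f)
step 2: rule r1; match: 0->11, 1->8, 2->6, 3->5, 4->10; deleted nodes 6, 8; deleted edges (8,5,a); (8,6,f); (11,8,f); (11,10,a); added nodes 15; added edges (11,5,f); (11,15,a); (15,10,a); (15,10,f); result: nodes: 2:W, 4:T, 5:A, 10:W, 11:A, 12:D, 13:A, 14:A, 15:A edges: (5,2,f); (5,14,a); (11,5,f); (11,15,a); (13,11,a); (13,12,f); (14,4,a); (14,4,f); (15,10,a); (15,10,f)
final:
nodes: 2:W, 4:T, 5:A, 10:W, 11:A, 12:D, 13:A, 14:A, 15:A
edges: (5,2,f); (5,14,a); (11,5,f); (11,15,a); (13,11,a); (13,12,f); (14,4,a); (14,4,f); (15,10,a); (15,10,f)


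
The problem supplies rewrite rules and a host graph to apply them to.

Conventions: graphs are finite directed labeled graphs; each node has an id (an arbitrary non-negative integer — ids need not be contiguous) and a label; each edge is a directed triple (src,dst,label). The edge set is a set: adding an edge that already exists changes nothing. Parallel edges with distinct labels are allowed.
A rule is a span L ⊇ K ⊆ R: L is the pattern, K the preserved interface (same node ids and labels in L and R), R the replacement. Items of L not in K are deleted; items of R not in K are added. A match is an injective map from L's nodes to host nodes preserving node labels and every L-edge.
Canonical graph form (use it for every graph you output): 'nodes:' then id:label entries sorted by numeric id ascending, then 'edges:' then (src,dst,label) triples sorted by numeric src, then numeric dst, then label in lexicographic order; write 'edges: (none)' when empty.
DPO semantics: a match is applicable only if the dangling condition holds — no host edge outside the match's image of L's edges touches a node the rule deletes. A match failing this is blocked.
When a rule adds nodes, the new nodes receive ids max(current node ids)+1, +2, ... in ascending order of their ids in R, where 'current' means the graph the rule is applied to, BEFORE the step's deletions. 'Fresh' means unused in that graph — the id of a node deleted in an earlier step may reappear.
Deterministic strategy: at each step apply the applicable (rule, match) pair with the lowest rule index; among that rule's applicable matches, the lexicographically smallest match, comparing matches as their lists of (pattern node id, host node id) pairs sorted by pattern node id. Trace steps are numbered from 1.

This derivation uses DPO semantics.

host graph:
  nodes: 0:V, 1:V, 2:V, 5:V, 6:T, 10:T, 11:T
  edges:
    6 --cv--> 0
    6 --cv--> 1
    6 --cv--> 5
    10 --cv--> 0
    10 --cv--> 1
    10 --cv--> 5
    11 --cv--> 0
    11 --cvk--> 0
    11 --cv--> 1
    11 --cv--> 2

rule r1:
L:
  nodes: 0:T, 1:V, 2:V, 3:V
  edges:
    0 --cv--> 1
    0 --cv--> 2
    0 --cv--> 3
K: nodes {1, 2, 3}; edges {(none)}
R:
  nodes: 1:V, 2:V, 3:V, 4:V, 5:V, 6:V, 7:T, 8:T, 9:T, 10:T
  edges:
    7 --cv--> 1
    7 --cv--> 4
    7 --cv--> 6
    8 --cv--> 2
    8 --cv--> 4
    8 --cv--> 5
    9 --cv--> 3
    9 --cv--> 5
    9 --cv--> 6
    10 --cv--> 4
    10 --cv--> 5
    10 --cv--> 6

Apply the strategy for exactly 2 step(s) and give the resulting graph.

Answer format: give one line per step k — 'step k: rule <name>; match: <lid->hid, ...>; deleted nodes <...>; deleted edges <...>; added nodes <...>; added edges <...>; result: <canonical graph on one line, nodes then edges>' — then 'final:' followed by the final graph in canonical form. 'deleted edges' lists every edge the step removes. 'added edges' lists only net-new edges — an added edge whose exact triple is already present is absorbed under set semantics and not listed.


step 1: rule r1; match: 0->6, 1->0, 2->1, 3->5; deleted nodes 6; deleted edges (6,0,cv); (6,1,cv); (6,5,cv); added nodes 12, 13, 14, 15, 16, 17, 18; added edges (15,0,cv); (15,12,cv); (15,14,cv); (16,1,cv); (16,12,cv); (16,13,cv); (17,5,cv); (17,13,cv); (17,14,cv); (18,12,cv); (18,13,cv); (18,14,cv); result: nodes: 0:V, 1:V, 2:V, 5:V, 10:T, 11:T, 12:V, 13:V, 14:V, 15:T, 16:T, 17:T, 18:T edges: (10,0,cv); (10,1,cv); (10,5,cv); (11,0,cv); (11,0,cvk); (11,1,cv); (11,2,cv); (15,0,cv); (15,12,cv); (15,14,cv); (16,1,cv); (16,12,cv); (16,13,cv); (17,5,cv); (17,13,cv); (17,14,cv); (18,12,cv); (18,13,cv); (18,14,cv)
step 2: rule r1; match: 0->10, 1->0, 2->1, 3->5; deleted nodes 10; deleted edges (10,0,cv); (10,1,cv); (10,5,cv); added nodes 19, 20, 21, 22, 23, 24, 25; added edges (22,0,cv); (22,19,cv); (22,21,cv); (23,1,cv); (23,19,cv); (23,20,cv); (24,5,cv); (24,20,cv); (24,21,cv); (25,19,cv); (25,20,cv); (25,21,cv); result: nodes: 0:V, 1:V, 2:V, 5:V, 11:T, 12:V, 13:V, 14:V, 15:T, 16:T, 17:T, 18:T, 19:V, 20:V, 21:V, 22:T, 23:T, 24:T, 25:T edges: (11,0,cv); (11,0,cvk); (11,1,cv); (11,2,cv); (15,0,cv); (15,12,cv); (15,14,cv); (16,1,cv); (16,12,cv); (16,13,cv); (17,5,cv); (17,13,cv); (17,14,cv); (18,12,cv); (18,13,cv); (18,14,cv); (22,0,cv); (22,19,cv); (22,21,cv); (23,1,cv); (23,19,cv); (23,20,cv); (24,5,cv); (24,20,cv); (24,21,cv); (25,19,cv); (25,20,cv); (25,21,cv)
final:
nodes: 0:V, 1:V, 2:V, 5:V, 11:T, 12:V, 13:V, 14:V, 15:T, 16:T, 17:T, 18:T, 19:V, 20:V, 21:V, 22:T, 23:T, 24:T, 25:T
edges: (11,0,cv); (11,0,cvk); (11,1,cv); (11,2,cv); (15,0,cv); (15,12,cv); (15,14,cv); (16,1,cv); (16,12,cv); (16,13,cv); (17,5,cv); (17,13,cv); (17,14,cv); (18,12,cv); (18,13,cv); (18,14,cv); (22,0,cv); (22,19,cv); (22,21,cv); (23,1,cv); (23,19,cv); (23,20,cv); (24,5,cv); (24,20,cv); (24,21,cv); (25,19,cv); (25,20,cv); (25,21,cv)


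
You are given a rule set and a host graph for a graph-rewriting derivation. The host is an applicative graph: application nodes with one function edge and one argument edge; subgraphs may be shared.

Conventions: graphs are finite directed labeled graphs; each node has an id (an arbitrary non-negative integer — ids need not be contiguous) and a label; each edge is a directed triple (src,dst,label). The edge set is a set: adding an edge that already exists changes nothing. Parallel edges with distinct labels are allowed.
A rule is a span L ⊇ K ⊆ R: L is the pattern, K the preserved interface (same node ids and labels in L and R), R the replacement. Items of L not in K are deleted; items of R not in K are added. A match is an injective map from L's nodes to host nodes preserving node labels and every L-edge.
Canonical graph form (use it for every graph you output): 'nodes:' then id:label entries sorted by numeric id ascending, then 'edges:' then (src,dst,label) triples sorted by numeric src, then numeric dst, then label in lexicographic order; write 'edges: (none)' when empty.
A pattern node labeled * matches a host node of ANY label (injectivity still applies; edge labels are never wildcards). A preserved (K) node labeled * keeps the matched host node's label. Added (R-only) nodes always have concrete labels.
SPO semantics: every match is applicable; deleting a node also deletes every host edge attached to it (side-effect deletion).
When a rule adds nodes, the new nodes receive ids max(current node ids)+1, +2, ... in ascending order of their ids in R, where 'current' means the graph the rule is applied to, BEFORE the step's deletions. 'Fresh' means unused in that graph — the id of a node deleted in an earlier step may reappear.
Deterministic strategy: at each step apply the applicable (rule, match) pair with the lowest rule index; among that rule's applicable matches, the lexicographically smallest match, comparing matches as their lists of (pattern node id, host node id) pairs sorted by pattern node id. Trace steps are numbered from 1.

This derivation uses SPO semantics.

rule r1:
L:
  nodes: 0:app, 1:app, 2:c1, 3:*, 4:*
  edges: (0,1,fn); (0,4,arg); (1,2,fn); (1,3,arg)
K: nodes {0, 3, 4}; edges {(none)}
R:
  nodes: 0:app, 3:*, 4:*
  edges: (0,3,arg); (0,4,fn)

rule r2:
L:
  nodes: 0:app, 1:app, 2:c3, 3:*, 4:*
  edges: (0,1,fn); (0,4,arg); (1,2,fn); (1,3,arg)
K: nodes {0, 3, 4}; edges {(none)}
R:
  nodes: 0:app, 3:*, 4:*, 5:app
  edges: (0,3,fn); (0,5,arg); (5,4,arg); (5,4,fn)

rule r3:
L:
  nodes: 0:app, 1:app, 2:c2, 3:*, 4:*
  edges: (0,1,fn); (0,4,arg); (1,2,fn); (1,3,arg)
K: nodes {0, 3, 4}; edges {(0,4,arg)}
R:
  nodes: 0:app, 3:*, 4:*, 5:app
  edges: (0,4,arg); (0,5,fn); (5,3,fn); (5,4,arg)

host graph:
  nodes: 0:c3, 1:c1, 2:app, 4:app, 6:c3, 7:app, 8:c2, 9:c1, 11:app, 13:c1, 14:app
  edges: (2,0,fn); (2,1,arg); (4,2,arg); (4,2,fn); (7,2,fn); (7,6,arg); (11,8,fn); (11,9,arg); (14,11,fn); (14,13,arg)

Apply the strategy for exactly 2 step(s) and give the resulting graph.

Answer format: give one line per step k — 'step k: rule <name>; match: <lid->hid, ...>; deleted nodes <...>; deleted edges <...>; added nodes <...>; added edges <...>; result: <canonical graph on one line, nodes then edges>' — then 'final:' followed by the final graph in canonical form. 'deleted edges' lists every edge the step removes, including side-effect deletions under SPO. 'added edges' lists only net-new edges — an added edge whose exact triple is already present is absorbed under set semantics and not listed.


step 1: rule r2; match: 0->7, 1->2, 2->0, 3->1, 4->6; deleted nodes 0, 2; deleted edges (2,0,fn); (2,1,arg); (4,2,arg); (4,2,fn); (7,2,fn); (7,6,arg); added nodes 15; added edges (7,1,fn); (7,15,arg); (15,6,arg); (15,6,fn); result: nodes: 1:c1, 4:app, 6:c3, 7:app, 8:c2, 9:c1, 11:app, 13:c1, 14:app, 15:app edges: (7,1,fn); (7,15,arg); (11,8,fn); (11,9,arg); (14,11,fn); (14,13,arg); (15,6,arg); (15,6,fn)
step 2: rule r3; match: 0->14, 1->11, 2->8, 3->9, 4->13; deleted nodes 8, 11; deleted edges (11,8,fn); (11,9,arg); (14,11,fn); added nodes 16; added edges (14,16,fn); (16,9,fn); (16,13,arg); result: nodes: 1:c1, 4:app, 6:c3, 7:app, 9:c1, 13:c1, 14:app, 15:app, 16:app edges: (7,1,fn); (7,15,arg); (14,13,arg); (14,16,fn); (15,6,arg); (15,6,fn); (16,9,fn); (16,13,arg)
final:
nodes: 1:c1, 4:app, 6:c3, 7:app, 9:c1, 13:c1, 14:app, 15:app, 16:app
edges: (7,1,fn); (7,15,arg); (14,13,arg); (14,16,fn); (15,6,arg); (15,6,fn); (16,9,fn); (16,13,arg)


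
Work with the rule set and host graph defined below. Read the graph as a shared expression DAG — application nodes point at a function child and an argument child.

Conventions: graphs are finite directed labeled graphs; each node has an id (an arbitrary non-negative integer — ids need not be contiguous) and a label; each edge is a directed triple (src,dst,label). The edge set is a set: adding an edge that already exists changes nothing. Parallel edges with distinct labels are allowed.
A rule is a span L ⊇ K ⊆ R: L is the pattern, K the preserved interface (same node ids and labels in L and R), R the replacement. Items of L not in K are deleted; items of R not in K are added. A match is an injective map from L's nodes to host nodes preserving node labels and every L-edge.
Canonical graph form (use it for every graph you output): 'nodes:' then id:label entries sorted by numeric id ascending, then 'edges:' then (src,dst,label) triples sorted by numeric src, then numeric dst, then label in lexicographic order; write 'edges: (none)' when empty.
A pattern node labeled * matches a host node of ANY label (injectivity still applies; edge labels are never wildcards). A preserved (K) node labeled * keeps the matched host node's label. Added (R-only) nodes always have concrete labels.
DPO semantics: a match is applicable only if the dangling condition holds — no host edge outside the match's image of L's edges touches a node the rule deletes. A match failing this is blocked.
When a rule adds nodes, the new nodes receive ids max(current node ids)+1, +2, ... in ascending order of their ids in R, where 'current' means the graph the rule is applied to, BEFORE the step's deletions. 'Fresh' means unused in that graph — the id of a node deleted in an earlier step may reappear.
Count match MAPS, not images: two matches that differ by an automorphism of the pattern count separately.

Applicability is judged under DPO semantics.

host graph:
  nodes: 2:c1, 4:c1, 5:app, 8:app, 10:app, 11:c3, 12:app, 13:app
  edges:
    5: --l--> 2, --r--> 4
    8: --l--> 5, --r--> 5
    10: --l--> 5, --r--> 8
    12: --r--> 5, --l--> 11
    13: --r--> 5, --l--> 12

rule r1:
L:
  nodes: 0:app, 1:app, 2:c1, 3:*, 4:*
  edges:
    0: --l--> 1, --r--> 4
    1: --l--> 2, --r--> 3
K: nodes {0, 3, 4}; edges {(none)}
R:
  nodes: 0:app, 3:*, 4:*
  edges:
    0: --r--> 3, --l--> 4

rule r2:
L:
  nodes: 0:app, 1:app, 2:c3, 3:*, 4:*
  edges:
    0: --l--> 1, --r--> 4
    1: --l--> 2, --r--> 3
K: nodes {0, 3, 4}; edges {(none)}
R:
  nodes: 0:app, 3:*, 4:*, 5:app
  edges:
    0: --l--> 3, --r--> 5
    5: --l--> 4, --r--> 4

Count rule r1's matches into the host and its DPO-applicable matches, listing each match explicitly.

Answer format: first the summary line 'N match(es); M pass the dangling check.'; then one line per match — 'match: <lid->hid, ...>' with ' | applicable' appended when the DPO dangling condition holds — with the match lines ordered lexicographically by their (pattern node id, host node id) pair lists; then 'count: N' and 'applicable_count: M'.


1 match(es); 0 pass the dangling check.
match: 0->10, 1->5, 2->2, 3->4, 4->8
count: 1
applicable_count: 0


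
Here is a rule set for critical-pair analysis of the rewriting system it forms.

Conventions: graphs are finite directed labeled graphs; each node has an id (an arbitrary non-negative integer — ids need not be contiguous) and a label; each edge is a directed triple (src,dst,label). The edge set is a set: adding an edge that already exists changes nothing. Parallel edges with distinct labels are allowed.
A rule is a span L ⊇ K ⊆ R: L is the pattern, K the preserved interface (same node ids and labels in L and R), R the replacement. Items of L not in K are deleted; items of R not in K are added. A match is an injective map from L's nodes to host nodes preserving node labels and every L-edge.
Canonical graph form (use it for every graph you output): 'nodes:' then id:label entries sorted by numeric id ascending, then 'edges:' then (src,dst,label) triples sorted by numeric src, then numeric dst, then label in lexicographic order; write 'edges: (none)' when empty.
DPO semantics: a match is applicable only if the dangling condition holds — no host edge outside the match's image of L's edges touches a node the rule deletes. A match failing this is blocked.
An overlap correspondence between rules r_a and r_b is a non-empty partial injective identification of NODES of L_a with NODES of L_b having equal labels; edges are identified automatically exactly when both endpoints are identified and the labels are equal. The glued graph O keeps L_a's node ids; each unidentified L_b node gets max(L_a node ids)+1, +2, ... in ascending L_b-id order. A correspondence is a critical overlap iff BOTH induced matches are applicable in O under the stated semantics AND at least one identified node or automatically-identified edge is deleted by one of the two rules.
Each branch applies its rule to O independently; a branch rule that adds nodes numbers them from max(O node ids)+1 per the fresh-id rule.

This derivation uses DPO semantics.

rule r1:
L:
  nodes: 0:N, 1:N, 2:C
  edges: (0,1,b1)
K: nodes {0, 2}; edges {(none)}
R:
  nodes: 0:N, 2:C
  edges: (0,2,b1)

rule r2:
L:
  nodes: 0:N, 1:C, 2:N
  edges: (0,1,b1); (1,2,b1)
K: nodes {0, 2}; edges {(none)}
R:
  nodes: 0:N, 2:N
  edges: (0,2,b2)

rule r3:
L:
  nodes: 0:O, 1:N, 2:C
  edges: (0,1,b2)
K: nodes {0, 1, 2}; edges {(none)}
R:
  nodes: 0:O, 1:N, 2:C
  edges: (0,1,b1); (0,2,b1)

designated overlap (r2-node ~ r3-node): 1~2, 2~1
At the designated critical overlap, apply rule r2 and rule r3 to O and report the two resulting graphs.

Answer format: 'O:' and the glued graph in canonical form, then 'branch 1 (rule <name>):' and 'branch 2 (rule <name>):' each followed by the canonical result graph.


O:
nodes: 0:N, 1:C, 2:N, 3:O
edges: (0,1,b1); (1,2,b1); (3,2,b2)
branch 1 (rule r2):
nodes: 0:N, 2:N, 3:O
edges: (0,2,b2); (3,2,b2)
branch 2 (rule r3):
nodes: 0:N, 1:C, 2:N, 3:O
edges: (0,1,b1); (1,2,b1); (3,1,b1); (3,2,b1)


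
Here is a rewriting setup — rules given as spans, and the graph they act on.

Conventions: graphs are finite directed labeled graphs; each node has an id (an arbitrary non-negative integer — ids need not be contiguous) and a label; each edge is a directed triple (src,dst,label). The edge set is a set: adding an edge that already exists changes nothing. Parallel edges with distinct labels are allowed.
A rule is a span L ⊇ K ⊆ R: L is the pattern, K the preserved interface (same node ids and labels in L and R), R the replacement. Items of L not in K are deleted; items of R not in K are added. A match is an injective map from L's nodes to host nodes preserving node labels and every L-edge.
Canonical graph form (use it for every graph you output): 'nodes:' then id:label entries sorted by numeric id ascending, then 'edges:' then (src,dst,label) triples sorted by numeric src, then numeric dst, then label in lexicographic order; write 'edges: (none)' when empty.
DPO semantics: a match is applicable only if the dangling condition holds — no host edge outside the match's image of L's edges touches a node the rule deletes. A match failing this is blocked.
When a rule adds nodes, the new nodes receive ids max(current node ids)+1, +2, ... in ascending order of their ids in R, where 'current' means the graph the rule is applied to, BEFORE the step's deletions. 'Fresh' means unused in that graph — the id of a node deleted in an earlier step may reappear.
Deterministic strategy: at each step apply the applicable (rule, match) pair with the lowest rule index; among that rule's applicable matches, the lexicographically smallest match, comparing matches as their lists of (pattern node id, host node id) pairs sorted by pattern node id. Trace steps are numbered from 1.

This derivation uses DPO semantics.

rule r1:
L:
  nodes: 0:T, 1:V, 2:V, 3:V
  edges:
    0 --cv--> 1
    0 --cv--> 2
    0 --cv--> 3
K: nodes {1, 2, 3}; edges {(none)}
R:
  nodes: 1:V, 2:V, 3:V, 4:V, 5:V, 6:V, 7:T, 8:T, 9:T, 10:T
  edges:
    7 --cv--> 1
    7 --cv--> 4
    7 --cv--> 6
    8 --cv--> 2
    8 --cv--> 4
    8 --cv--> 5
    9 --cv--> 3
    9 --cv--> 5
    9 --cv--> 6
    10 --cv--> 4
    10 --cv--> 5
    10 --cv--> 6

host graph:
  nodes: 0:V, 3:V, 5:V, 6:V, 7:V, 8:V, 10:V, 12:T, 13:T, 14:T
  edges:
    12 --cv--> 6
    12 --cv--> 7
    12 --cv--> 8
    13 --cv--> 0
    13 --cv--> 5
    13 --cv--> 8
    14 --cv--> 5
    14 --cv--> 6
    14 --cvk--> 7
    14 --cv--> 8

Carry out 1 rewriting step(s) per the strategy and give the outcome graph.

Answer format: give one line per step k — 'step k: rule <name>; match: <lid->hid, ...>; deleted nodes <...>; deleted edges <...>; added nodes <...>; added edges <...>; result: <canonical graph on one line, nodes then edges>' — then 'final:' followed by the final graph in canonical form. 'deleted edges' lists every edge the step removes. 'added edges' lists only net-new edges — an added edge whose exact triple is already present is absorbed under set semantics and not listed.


step 1: rule r1; match: 0->12, 1->6, 2->7, 3->8; deleted nodes 12; deleted edges (12,6,cv); (12,7,cv); (12,8,cv); added nodes 15, 16, 17, 18, 19, 20, 21; added edges (18,6,cv); (18,15,cv); (18,17,cv); (19,7,cv); (19,15,cv); (19,16,cv); (20,8,cv); (20,16,cv); (20,17,cv); (21,15,cv); (21,16,cv); (21,17,cv); result: nodes: 0:V, 3:V, 5:V, 6:V, 7:V, 8:V, 10:V, 13:T, 14:T, 15:V, 16:V, 17:V, 18:T, 19:T, 20:T, 21:T edges: (13,0,cv); (13,5,cv); (13,8,cv); (14,5,cv); (14,6,cv); (14,7,cvk); (14,8,cv); (18,6,cv); (18,15,cv); (18,17,cv); (19,7,cv); (19,15,cv); (19,16,cv); (20,8,cv); (20,16,cv); (20,17,cv); (21,15,cv); (21,16,cv); (21,17,cv)
final:
nodes: 0:V, 3:V, 5:V, 6:V, 7:V, 8:V, 10:V, 13:T, 14:T, 15:V, 16:V, 17:V, 18:T, 19:T, 20:T, 21:T
edges: (13,0,cv); (13,5,cv); (13,8,cv); (14,5,cv); (14,6,cv); (14,7,cvk); (14,8,cv); (18,6,cv); (18,15,cv); (18,17,cv); (19,7,cv); (19,15,cv); (19,16,cv); (20,8,cv); (20,16,cv); (20,17,cv); (21,15,cv); (21,16,cv); (21,17,cv)


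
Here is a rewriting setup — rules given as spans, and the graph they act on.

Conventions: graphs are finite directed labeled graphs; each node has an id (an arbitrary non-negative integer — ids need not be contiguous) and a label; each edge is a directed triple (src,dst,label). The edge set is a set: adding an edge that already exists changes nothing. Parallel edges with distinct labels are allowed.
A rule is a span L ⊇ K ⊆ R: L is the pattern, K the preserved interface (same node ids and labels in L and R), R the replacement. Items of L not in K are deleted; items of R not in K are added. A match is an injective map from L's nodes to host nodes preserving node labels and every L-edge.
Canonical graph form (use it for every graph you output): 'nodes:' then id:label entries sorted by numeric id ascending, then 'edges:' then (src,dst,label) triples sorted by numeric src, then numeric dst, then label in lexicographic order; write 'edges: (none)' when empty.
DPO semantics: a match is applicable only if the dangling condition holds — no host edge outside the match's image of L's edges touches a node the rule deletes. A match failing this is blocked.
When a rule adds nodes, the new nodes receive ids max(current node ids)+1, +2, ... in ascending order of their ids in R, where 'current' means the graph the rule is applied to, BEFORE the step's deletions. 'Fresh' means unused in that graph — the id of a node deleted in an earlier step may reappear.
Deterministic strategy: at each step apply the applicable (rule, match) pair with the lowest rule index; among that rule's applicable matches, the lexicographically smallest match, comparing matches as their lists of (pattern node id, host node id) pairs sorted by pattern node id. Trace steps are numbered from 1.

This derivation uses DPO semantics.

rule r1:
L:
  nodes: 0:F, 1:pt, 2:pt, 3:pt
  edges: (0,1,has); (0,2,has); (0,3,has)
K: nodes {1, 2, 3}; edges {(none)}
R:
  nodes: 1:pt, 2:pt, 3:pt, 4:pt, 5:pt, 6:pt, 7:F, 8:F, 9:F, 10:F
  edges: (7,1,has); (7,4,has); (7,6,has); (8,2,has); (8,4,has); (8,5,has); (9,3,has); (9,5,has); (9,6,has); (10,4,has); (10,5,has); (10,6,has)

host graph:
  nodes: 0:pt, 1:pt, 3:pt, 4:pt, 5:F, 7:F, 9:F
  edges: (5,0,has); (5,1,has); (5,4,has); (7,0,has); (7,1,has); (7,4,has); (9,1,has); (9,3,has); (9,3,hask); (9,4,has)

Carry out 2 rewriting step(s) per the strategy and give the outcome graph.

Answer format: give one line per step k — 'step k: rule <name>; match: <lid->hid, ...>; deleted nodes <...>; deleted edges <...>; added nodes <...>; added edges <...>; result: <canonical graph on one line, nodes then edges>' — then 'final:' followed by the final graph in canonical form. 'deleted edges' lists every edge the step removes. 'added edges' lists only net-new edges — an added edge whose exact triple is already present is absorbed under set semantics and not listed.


step 1: rule r1; match: 0->5, 1->0, 2->1, 3->4; deleted nodes 5; deleted edges (5,0,has); (5,1,has); (5,4,has); added nodes 10, 11, 12, 13, 14, 15, 16; added edges (13,0,has); (13,10,has); (13,12,has); (14,1,has); (14,10,has); (14,11,has); (15,4,has); (15,11,has); (15,12,has); (16,10,has); (16,11,has); (16,12,has); result: nodes: 0:pt, 1:pt, 3:pt, 4:pt, 7:F, 9:F, 10:pt, 11:pt, 12:pt, 13:F, 14:F, 15:F, 16:F edges: (7,0,has); (7,1,has); (7,4,has); (9,1,has); (9,3,has); (9,3,hask); (9,4,has); (13,0,has); (13,10,has); (13,12,has); (14,1,has); (14,10,has); (14,11,has); (15,4,has); (15,11,has); (15,12,has); (16,10,has); (16,11,has); (16,12,has)
step 2: rule r1; match: 0->7, 1->0, 2->1, 3->4; deleted nodes 7; deleted edges (7,0,has); (7,1,has); (7,4,has); added nodes 17, 18, 19, 20, 21, 22, 23; added edges (20,0,has); (20,17,has); (20,19,has); (21,1,has); (21,17,has); (21,18,has); (22,4,has); (22,18,has); (22,19,has); (23,17,has); (23,18,has); (23,19,has); result: nodes: 0:pt, 1:pt, 3:pt, 4:pt, 9:F, 10:pt, 11:pt, 12:pt, 13:F, 14:F, 15:F, 16:F, 17:pt, 18:pt, 19:pt, 20:F, 21:F, 22:F, 23:F edges: (9,1,has); (9,3,has); (9,3,hask); (9,4,has); (13,0,has); (13,10,has); (13,12,has); (14,1,has); (14,10,has); (14,11,has); (15,4,has); (15,11,has); (15,12,has); (16,10,has); (16,11,has); (16,12,has); (20,0,has); (20,17,has); (20,19,has); (21,1,has); (21,17,has); (21,18,has); (22,4,has); (22,18,has); (22,19,has); (23,17,has); (23,18,has); (23,19,has)
final:
nodes: 0:pt, 1:pt, 3:pt, 4:pt, 9:F, 10:pt, 11:pt, 12:pt, 13:F, 14:F, 15:F, 16:F, 17:pt, 18:pt, 19:pt, 20:F, 21:F, 22:F, 23:F
edges: (9,1,has); (9,3,has); (9,3,hask); (9,4,has); (13,0,has); (13,10,has); (13,12,has); (14,1,has); (14,10,has); (14,11,has); (15,4,has); (15,11,has); (15,12,has); (16,10,has); (16,11,has); (16,12,has); (20,0,has); (20,17,has); (20,19,has); (21,1,has); (21,17,has); (21,18,has); (22,4,has); (22,18,has); (22,19,has); (23,17,has); (23,18,has); (23,19,has)
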